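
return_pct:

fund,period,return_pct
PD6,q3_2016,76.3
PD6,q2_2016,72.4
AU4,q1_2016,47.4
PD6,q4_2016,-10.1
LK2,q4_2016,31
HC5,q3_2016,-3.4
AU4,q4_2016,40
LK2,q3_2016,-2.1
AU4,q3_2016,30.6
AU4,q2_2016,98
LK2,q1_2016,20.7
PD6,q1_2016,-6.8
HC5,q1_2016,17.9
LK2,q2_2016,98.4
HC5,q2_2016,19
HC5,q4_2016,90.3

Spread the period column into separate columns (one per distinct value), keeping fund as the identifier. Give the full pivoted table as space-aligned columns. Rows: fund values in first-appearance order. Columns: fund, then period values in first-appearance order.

Columns: fund plus the 4 distinct period values (q3_2016, q2_2016, q1_2016, q4_2016).
For example, row PD6 column q3_2016 takes return_pct=76.3 from the long row (PD6, q3_2016).

fund  q3_2016  q2_2016  q1_2016  q4_2016
PD6   76.3     72.4     -6.8     -10.1  
AU4   30.6     98       47.4     40     
LK2   -2.1     98.4     20.7     31     
HC5   -3.4     19       17.9     90.3   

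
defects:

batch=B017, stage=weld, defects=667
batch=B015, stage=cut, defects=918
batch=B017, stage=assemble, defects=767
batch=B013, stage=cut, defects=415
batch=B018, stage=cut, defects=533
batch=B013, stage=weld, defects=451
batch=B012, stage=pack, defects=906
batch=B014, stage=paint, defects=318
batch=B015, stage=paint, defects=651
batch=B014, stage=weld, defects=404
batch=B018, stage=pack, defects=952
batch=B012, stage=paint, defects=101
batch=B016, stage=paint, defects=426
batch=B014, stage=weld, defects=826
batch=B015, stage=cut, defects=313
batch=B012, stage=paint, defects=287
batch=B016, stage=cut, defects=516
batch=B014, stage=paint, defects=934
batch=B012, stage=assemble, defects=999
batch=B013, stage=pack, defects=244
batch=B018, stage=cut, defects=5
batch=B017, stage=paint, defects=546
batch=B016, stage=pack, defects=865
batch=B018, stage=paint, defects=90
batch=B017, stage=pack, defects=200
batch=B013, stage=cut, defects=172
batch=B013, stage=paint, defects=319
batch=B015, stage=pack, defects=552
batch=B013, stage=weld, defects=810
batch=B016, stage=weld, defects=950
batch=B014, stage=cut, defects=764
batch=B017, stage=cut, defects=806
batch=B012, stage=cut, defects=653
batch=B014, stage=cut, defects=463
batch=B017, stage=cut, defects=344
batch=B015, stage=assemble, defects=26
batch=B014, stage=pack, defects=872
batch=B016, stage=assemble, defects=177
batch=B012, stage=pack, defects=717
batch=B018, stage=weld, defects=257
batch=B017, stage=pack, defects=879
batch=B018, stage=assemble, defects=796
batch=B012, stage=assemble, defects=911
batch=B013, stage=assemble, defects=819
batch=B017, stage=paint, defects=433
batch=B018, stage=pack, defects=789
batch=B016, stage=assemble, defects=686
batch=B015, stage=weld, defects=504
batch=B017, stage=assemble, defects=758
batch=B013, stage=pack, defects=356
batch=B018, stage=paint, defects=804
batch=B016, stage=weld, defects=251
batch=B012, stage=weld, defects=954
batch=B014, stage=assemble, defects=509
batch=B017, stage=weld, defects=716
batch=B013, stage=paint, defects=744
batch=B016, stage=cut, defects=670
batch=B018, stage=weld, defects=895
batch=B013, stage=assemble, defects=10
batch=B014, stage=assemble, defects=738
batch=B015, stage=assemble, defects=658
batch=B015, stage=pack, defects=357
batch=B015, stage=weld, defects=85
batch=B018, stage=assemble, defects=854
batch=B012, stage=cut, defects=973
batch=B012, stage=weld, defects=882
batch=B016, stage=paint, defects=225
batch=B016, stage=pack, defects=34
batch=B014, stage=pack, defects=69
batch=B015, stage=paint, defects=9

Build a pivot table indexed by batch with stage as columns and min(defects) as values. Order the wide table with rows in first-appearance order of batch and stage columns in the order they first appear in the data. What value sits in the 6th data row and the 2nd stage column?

With rows in first-appearance order of batch, row 6 is batch=B014. stage columns in first-appearance order: weld, cut, assemble, pack, paint; column 2 is cut.
Long rows with batch=B014, stage=cut: min(764, 463) = 463.

463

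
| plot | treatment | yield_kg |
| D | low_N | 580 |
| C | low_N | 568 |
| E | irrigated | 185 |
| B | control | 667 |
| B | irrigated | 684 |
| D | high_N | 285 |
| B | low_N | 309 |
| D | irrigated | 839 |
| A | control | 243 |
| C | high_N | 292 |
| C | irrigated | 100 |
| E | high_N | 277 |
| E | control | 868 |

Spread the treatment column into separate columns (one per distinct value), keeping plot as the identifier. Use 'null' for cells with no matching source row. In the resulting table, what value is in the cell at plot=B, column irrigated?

684

The long row with plot=B, treatment=irrigated has yield_kg=684.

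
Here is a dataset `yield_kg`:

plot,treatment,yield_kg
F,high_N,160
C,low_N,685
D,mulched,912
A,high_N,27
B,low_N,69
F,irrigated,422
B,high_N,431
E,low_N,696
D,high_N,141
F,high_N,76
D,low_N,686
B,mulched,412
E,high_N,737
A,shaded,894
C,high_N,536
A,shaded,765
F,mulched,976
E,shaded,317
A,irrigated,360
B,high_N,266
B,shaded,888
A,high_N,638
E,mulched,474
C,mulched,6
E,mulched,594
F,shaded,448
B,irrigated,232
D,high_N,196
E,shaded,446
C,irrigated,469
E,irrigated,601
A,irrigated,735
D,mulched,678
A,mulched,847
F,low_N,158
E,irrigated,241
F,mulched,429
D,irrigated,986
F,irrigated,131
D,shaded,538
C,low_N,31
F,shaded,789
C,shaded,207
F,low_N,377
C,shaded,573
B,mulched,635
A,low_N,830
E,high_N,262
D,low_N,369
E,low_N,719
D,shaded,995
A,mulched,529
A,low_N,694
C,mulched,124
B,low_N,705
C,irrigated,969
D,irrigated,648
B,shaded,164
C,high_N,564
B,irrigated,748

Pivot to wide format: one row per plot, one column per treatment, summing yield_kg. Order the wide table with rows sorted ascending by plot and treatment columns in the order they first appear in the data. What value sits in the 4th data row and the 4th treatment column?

1634

With rows sorted ascending by plot, row 4 is plot=D. treatment columns in first-appearance order: high_N, low_N, mulched, irrigated, shaded; column 4 is irrigated.
Long rows with plot=D, treatment=irrigated: 986 + 648 = 1634.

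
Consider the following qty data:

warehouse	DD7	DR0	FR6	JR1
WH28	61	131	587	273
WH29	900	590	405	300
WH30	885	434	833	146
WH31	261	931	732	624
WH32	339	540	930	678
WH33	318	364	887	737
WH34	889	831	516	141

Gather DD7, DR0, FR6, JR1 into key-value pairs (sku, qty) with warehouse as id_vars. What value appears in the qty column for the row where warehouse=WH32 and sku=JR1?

Unpivoting turns each (warehouse, wide-column) pair into one long row.
The wide cell at row WH32, column JR1 holds 678, so the long row (WH32, JR1) has qty=678.

678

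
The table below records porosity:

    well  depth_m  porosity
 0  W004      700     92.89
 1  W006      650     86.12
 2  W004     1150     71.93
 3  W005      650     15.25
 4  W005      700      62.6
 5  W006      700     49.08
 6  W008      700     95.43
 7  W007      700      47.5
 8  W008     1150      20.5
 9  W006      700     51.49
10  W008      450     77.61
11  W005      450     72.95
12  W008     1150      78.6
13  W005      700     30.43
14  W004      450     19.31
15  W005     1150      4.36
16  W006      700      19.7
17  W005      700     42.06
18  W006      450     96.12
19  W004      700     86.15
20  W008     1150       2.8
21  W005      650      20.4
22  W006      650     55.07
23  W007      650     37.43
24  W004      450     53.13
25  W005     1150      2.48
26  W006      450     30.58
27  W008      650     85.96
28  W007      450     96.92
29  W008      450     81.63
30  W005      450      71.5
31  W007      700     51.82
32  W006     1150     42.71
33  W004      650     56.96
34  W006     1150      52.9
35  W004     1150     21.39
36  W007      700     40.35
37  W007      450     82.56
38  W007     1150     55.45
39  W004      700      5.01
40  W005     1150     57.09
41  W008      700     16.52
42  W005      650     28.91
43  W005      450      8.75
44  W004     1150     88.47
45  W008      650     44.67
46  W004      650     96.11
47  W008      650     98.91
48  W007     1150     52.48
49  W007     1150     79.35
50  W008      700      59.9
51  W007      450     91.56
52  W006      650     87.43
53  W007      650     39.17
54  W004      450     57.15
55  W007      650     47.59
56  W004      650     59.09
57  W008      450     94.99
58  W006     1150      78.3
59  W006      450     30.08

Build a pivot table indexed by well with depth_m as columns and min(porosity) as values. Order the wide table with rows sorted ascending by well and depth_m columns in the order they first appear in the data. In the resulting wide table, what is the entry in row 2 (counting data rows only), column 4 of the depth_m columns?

With rows sorted ascending by well, row 2 is well=W005. depth_m columns in first-appearance order: 700, 650, 1150, 450; column 4 is 450.
Long rows with well=W005, depth_m=450: min(72.95, 71.5, 8.75) = 8.75.

8.75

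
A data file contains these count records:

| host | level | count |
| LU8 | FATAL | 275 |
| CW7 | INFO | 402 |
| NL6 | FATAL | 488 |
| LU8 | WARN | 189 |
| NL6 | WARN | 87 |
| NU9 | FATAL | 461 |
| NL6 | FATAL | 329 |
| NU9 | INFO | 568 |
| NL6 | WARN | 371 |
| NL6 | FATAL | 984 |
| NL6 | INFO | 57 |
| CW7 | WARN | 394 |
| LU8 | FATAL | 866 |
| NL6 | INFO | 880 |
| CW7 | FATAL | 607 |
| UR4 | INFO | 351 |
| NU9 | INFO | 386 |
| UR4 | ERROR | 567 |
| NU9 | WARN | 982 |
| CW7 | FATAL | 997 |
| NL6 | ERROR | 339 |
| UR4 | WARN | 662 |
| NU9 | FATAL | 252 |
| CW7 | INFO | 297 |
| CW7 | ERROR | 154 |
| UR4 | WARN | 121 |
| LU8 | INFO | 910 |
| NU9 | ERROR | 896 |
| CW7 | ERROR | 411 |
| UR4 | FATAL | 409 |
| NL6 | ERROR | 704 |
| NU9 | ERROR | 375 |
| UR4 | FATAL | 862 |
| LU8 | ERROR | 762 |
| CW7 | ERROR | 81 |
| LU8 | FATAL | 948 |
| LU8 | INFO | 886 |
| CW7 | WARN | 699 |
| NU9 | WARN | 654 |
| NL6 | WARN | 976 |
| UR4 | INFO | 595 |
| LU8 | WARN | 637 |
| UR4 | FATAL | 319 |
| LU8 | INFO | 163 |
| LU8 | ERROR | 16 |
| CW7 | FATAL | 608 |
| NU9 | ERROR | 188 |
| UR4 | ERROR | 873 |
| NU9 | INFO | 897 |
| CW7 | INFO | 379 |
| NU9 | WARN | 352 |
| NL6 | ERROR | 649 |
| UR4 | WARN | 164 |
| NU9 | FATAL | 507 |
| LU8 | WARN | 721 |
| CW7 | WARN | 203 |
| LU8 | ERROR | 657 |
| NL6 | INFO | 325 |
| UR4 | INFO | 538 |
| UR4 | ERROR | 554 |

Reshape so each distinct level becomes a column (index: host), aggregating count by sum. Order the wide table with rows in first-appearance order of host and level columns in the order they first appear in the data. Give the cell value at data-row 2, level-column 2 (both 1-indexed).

With rows in first-appearance order of host, row 2 is host=CW7. level columns in first-appearance order: FATAL, INFO, WARN, ERROR; column 2 is INFO.
Long rows with host=CW7, level=INFO: 402 + 297 + 379 = 1078.

1078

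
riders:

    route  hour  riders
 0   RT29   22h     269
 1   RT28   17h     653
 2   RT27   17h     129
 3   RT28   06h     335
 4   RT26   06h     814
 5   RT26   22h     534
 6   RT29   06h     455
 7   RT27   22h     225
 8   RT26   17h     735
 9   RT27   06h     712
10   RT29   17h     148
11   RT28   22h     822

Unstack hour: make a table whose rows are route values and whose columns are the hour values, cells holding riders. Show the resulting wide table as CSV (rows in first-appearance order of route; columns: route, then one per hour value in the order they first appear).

route,22h,17h,06h
RT29,269,148,455
RT28,822,653,335
RT27,225,129,712
RT26,534,735,814

Columns: route plus the 3 distinct hour values (22h, 17h, 06h).
For example, row RT29 column 22h takes riders=269 from the long row (RT29, 22h).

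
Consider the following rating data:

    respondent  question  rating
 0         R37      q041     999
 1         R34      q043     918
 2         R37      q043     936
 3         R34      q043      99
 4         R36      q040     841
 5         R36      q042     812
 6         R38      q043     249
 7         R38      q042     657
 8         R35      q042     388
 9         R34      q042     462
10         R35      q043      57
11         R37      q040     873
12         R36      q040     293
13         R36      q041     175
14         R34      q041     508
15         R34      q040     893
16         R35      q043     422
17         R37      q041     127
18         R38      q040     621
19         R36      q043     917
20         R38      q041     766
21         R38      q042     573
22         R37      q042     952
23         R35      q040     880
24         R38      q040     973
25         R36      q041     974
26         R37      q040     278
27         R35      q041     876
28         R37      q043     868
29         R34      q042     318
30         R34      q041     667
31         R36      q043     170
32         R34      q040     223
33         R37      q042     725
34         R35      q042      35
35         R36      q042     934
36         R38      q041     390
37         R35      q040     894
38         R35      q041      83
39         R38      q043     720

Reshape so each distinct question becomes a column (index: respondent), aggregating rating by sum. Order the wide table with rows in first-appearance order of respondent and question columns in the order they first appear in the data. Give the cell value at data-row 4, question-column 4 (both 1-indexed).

1230

With rows in first-appearance order of respondent, row 4 is respondent=R38. question columns in first-appearance order: q041, q043, q040, q042; column 4 is q042.
Long rows with respondent=R38, question=q042: 657 + 573 = 1230.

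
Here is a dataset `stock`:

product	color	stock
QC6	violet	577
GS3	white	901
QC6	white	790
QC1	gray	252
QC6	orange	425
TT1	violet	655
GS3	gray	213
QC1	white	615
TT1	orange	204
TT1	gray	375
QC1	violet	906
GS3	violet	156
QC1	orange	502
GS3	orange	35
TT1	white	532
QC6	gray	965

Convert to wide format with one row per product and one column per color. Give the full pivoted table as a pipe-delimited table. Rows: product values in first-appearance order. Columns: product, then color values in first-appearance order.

Columns: product plus the 4 distinct color values (violet, white, gray, orange).
For example, row QC6 column violet takes stock=577 from the long row (QC6, violet).

| product | violet | white | gray | orange |
| QC6 | 577 | 790 | 965 | 425 |
| GS3 | 156 | 901 | 213 | 35 |
| QC1 | 906 | 615 | 252 | 502 |
| TT1 | 655 | 532 | 375 | 204 |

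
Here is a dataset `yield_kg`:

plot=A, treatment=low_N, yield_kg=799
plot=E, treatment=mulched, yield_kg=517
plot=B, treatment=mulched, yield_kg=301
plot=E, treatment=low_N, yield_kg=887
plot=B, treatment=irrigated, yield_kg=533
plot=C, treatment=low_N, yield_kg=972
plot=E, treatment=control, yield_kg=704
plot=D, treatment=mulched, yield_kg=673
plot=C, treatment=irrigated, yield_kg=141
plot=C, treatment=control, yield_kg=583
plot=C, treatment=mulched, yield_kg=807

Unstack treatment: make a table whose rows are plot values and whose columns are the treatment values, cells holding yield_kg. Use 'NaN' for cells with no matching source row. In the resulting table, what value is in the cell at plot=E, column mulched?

517

The long row with plot=E, treatment=mulched has yield_kg=517.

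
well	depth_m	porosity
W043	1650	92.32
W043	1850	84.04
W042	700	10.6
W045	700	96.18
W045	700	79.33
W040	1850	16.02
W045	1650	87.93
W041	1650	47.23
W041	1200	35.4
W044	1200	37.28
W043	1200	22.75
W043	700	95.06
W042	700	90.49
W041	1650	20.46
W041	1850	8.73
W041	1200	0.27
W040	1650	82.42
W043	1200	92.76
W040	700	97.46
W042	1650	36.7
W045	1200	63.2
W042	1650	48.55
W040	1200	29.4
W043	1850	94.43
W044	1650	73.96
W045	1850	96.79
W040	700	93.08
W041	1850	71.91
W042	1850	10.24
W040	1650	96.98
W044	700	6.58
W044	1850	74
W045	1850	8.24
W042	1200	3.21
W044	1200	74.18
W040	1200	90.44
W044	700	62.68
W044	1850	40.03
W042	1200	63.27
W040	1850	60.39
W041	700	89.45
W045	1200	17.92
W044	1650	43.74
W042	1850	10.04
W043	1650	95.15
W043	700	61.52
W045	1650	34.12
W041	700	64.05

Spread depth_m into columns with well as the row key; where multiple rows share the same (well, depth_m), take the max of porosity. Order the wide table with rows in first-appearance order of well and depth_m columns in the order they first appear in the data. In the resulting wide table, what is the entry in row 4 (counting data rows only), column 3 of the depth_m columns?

97.46

With rows in first-appearance order of well, row 4 is well=W040. depth_m columns in first-appearance order: 1650, 1850, 700, 1200; column 3 is 700.
Long rows with well=W040, depth_m=700: max(97.46, 93.08) = 97.46.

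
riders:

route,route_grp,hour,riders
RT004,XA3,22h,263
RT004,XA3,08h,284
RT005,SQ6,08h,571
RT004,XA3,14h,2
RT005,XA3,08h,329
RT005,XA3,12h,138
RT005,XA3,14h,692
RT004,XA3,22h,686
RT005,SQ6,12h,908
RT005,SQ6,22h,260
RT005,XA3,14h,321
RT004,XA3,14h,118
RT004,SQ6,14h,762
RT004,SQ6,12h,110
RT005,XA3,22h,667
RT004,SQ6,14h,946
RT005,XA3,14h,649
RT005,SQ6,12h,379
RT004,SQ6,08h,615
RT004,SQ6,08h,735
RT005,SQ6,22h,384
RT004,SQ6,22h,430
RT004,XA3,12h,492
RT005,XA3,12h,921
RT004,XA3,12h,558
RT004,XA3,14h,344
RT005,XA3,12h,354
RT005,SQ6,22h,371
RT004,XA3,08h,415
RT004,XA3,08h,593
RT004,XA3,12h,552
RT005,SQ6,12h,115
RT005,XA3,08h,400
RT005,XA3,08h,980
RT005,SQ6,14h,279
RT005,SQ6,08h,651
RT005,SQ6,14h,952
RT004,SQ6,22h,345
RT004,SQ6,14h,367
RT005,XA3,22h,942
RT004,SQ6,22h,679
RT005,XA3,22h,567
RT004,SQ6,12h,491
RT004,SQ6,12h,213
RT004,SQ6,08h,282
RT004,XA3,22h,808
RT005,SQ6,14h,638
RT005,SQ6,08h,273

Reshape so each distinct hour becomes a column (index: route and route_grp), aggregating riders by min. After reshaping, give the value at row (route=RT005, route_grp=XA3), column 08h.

329

Rows with route=RT005, route_grp=XA3 and hour=08h: riders values are 329, 400, 980.
min(329, 400, 980) = 329.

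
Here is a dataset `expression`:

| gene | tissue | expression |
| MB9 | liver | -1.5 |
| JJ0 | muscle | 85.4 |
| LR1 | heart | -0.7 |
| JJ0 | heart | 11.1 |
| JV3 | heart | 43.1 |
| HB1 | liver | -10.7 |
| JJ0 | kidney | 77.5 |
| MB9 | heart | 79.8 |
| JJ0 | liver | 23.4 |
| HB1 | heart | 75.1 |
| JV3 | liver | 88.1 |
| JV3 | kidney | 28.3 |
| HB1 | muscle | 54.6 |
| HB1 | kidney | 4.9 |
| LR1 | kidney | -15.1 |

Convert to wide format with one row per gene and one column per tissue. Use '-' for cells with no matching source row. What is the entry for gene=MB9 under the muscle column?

-

No long-format row has gene=MB9 and tissue=muscle, so the cell is -.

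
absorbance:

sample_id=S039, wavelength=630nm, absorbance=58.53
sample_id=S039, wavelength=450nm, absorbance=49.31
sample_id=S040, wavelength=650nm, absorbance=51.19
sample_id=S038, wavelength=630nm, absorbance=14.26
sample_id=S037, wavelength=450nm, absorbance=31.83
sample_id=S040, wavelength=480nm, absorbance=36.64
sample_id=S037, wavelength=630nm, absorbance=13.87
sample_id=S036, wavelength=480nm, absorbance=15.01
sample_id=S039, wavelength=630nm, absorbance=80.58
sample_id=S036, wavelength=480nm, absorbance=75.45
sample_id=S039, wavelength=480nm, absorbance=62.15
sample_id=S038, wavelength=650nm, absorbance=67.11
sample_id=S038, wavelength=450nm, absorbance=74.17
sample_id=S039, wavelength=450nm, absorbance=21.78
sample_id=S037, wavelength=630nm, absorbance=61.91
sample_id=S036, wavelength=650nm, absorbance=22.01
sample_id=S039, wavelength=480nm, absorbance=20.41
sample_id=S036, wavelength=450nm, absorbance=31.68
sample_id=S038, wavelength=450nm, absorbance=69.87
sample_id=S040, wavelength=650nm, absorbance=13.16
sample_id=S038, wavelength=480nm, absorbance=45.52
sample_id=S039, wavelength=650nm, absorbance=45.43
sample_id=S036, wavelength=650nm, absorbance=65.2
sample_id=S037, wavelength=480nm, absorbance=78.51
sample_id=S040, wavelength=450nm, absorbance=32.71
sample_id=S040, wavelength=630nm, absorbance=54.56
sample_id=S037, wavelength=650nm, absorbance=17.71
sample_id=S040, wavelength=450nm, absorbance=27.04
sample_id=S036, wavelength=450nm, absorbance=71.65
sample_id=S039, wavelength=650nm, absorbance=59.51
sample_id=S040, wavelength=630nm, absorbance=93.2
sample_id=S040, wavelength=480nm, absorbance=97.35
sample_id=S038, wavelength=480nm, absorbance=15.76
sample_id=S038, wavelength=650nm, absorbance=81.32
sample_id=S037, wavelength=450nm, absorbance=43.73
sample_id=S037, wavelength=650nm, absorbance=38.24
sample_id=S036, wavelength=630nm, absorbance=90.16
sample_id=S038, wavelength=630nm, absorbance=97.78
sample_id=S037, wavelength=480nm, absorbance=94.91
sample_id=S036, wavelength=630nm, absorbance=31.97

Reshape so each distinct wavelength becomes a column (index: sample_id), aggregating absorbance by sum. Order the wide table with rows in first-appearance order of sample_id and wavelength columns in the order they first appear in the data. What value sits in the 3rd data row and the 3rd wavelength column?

148.43

With rows in first-appearance order of sample_id, row 3 is sample_id=S038. wavelength columns in first-appearance order: 630nm, 450nm, 650nm, 480nm; column 3 is 650nm.
Long rows with sample_id=S038, wavelength=650nm: 67.11 + 81.32 = 148.43.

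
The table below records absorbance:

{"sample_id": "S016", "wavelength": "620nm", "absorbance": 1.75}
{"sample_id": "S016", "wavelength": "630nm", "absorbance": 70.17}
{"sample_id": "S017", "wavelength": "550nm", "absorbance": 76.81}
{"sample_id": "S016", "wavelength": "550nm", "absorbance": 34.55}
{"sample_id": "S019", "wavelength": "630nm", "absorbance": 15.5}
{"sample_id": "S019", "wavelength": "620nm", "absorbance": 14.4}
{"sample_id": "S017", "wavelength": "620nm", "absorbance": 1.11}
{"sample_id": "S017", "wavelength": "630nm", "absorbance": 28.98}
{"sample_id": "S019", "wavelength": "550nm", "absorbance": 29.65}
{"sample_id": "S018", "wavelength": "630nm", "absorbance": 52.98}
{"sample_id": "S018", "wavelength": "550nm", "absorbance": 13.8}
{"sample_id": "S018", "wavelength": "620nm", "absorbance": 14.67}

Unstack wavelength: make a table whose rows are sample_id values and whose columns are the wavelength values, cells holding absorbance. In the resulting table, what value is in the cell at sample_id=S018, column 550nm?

Wide layout: rows indexed by sample_id, columns are the 3 distinct wavelength values (620nm, 630nm, 550nm).
Cell (sample_id=S018, wavelength=550nm) draws from the long row where sample_id=S018 and wavelength=550nm, which has absorbance=13.8.

13.8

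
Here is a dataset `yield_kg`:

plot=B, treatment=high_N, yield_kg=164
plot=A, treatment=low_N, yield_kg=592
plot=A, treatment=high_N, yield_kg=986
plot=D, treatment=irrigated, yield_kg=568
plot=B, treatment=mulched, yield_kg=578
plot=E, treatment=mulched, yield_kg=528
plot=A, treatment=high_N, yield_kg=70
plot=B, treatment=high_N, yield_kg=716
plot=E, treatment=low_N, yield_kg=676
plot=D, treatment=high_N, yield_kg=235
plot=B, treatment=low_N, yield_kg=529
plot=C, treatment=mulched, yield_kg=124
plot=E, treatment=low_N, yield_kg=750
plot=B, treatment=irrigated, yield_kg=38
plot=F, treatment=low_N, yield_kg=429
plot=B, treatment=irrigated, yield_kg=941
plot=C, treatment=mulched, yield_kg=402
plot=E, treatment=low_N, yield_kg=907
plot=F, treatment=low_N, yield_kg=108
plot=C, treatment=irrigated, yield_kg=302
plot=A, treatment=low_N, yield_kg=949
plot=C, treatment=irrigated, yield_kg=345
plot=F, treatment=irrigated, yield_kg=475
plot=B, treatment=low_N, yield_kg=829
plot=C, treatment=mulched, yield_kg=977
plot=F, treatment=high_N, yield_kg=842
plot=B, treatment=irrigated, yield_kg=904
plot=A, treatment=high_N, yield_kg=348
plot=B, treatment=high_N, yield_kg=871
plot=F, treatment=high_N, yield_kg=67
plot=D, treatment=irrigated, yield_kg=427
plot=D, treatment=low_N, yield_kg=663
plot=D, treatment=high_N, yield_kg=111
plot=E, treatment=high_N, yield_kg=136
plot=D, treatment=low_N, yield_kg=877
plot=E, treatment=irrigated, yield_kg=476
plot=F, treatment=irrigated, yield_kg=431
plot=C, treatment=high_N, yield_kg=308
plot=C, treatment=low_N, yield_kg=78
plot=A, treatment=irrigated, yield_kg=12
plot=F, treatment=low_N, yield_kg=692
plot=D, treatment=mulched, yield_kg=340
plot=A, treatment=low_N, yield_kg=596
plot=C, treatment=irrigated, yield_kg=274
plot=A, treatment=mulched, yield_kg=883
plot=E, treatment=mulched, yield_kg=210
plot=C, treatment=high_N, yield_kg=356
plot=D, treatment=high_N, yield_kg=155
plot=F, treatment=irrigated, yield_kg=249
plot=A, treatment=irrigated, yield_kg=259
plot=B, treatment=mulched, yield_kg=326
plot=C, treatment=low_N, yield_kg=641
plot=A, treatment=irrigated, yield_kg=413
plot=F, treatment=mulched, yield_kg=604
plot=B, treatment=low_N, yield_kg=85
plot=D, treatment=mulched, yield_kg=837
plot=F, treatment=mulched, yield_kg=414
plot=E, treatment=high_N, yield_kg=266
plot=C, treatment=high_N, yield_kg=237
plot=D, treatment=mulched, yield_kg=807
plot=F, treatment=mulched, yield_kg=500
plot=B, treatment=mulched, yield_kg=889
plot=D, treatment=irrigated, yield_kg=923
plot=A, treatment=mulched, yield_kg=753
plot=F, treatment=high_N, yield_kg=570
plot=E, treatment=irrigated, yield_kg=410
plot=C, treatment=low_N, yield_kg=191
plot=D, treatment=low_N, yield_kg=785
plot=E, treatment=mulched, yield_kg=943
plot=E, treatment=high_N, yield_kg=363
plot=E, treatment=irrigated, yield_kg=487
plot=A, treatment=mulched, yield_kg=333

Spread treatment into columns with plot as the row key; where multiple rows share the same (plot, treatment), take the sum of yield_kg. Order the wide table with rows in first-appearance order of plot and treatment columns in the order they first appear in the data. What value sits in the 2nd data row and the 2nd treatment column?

With rows in first-appearance order of plot, row 2 is plot=A. treatment columns in first-appearance order: high_N, low_N, irrigated, mulched; column 2 is low_N.
Long rows with plot=A, treatment=low_N: 592 + 949 + 596 = 2137.

2137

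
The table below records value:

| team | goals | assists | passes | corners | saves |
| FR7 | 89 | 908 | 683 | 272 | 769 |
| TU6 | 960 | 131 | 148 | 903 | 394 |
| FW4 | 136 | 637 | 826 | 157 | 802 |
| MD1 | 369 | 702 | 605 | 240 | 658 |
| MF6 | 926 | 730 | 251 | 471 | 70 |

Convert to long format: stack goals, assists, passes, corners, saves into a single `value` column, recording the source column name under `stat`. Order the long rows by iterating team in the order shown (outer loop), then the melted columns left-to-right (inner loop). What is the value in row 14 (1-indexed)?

25 rows total (5 × 5). Row 14: index ⌊(14-1)/5⌋ = 2 into team → FW4; (14-1) mod 5 = 3 into the melted columns → corners.
So row 14 is (FW4, corners, 157); value = 157.

157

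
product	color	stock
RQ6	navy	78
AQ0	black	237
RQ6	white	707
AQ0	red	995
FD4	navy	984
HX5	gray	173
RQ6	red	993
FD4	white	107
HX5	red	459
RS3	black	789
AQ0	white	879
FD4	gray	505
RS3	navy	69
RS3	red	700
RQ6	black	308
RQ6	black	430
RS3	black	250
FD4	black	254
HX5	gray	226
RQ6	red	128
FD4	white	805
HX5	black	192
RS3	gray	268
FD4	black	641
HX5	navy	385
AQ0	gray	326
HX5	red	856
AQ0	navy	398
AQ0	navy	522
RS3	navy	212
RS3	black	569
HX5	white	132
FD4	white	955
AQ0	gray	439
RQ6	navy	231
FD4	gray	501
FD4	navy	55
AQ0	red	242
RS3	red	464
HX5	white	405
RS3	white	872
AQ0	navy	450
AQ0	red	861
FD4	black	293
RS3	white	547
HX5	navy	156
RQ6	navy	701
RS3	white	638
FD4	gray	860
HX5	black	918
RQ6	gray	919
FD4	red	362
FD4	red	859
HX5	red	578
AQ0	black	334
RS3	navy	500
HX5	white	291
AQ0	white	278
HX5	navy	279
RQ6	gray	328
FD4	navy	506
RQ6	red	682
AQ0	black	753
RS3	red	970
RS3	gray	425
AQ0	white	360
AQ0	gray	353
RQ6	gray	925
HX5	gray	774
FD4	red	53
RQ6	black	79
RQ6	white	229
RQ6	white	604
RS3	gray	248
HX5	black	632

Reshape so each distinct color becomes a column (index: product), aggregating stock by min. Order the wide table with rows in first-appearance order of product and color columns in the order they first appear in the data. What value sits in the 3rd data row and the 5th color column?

With rows in first-appearance order of product, row 3 is product=FD4. color columns in first-appearance order: navy, black, white, red, gray; column 5 is gray.
Long rows with product=FD4, color=gray: min(505, 501, 860) = 501.

501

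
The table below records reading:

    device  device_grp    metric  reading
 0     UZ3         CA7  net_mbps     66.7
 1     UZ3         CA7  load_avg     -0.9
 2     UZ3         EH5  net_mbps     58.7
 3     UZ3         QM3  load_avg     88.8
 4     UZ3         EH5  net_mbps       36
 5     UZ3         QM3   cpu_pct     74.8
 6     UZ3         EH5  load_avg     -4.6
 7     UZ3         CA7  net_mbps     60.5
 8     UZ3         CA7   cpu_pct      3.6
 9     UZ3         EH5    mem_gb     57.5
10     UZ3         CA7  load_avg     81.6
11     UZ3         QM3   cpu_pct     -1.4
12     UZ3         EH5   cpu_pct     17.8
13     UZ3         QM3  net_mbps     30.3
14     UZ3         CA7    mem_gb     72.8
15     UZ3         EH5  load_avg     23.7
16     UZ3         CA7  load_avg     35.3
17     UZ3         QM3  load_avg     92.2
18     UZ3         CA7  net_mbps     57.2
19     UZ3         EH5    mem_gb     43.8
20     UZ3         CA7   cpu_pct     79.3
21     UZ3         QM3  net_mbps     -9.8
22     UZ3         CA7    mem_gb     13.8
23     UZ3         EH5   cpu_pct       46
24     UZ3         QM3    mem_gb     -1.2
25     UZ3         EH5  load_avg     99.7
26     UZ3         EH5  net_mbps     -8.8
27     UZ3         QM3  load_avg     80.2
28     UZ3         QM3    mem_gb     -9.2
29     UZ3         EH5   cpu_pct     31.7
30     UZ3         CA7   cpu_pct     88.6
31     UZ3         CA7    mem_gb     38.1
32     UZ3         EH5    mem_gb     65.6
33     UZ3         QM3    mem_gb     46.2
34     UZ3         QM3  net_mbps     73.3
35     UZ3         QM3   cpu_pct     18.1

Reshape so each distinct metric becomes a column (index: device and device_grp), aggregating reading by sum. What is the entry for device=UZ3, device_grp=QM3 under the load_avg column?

261.2

Rows with device=UZ3, device_grp=QM3 and metric=load_avg: reading values are 88.8, 92.2, 80.2.
88.8 + 92.2 + 80.2 = 261.2.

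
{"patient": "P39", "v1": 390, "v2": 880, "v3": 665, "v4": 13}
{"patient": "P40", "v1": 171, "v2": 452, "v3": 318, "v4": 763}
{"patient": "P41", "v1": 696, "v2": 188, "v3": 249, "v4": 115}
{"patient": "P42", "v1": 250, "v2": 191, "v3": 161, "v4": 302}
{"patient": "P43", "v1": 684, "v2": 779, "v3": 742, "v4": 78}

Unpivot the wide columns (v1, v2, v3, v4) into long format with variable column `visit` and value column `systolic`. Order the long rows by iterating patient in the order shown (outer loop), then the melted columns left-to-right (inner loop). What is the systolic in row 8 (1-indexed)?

763

20 rows total (5 × 4). Row 8: index ⌊(8-1)/4⌋ = 1 into patient → P40; (8-1) mod 4 = 3 into the melted columns → v4.
So row 8 is (P40, v4, 763); systolic = 763.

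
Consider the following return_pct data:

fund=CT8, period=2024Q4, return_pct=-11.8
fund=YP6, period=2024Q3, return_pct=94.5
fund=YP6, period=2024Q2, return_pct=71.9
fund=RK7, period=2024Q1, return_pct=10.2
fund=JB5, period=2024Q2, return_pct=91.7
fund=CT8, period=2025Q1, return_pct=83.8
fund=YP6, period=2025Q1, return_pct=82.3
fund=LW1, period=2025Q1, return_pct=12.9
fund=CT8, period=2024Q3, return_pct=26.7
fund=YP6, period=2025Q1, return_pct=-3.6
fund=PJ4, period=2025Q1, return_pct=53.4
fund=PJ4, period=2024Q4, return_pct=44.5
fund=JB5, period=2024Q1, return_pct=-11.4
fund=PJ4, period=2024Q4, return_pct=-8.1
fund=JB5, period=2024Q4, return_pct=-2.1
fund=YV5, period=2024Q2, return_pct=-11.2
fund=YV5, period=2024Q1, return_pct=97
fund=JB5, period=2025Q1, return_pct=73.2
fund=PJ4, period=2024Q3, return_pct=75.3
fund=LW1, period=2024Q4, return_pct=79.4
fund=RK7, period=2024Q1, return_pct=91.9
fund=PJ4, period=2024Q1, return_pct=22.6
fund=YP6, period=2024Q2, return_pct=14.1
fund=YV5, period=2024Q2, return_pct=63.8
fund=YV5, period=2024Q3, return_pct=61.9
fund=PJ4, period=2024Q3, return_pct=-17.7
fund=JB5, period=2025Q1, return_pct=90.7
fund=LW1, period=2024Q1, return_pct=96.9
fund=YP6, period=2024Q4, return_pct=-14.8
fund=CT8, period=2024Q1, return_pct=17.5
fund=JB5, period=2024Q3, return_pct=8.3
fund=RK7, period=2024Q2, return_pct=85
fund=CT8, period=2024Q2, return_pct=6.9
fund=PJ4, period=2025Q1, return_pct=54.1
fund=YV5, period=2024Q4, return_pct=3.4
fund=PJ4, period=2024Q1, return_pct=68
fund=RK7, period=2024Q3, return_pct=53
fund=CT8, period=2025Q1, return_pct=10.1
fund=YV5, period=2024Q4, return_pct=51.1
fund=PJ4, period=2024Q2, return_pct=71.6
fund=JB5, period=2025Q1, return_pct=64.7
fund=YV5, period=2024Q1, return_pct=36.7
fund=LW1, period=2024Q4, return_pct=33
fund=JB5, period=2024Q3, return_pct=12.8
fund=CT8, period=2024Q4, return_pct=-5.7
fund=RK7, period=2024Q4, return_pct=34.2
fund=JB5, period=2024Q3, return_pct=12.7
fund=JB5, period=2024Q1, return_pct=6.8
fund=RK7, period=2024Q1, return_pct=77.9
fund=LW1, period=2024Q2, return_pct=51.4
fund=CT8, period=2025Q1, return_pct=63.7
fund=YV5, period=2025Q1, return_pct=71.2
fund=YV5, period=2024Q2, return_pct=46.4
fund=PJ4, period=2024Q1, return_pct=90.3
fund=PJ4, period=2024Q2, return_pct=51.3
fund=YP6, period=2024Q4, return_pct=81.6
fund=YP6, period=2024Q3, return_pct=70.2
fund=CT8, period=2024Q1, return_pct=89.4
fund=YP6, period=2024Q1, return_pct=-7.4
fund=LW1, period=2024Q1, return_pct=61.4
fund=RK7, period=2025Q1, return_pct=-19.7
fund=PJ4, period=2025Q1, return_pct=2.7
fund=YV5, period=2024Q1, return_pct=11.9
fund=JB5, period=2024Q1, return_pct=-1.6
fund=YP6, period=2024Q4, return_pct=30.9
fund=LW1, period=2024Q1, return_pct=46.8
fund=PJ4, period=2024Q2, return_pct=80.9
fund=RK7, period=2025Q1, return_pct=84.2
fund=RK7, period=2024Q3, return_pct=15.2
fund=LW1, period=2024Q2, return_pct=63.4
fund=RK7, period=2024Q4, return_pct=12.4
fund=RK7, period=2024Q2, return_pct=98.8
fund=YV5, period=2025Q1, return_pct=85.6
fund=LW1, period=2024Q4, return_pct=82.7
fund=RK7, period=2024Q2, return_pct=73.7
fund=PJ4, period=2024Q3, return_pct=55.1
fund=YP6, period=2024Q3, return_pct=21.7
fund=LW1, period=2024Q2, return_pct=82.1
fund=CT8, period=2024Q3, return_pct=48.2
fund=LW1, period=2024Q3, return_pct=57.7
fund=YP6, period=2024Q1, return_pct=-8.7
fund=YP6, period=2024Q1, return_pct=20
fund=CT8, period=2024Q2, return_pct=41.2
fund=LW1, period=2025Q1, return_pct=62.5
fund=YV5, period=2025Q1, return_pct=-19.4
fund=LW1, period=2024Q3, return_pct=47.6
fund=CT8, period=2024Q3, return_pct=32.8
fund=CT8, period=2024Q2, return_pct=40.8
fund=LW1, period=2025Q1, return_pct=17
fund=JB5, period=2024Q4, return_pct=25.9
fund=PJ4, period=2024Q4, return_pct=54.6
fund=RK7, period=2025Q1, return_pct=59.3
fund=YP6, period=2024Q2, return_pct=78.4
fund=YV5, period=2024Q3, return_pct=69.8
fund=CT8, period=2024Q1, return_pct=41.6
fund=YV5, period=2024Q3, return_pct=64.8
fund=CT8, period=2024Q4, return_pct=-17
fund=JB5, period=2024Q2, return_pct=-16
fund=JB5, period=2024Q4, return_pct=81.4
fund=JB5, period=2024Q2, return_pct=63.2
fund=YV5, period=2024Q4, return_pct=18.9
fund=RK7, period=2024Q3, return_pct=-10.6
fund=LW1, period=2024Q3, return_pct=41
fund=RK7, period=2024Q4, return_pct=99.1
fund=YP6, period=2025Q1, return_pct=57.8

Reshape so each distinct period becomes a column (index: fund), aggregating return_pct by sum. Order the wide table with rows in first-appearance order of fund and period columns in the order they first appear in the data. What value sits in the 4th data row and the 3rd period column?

138.9

With rows in first-appearance order of fund, row 4 is fund=JB5. period columns in first-appearance order: 2024Q4, 2024Q3, 2024Q2, 2024Q1, 2025Q1; column 3 is 2024Q2.
Long rows with fund=JB5, period=2024Q2: 91.7 + -16 + 63.2 = 138.9.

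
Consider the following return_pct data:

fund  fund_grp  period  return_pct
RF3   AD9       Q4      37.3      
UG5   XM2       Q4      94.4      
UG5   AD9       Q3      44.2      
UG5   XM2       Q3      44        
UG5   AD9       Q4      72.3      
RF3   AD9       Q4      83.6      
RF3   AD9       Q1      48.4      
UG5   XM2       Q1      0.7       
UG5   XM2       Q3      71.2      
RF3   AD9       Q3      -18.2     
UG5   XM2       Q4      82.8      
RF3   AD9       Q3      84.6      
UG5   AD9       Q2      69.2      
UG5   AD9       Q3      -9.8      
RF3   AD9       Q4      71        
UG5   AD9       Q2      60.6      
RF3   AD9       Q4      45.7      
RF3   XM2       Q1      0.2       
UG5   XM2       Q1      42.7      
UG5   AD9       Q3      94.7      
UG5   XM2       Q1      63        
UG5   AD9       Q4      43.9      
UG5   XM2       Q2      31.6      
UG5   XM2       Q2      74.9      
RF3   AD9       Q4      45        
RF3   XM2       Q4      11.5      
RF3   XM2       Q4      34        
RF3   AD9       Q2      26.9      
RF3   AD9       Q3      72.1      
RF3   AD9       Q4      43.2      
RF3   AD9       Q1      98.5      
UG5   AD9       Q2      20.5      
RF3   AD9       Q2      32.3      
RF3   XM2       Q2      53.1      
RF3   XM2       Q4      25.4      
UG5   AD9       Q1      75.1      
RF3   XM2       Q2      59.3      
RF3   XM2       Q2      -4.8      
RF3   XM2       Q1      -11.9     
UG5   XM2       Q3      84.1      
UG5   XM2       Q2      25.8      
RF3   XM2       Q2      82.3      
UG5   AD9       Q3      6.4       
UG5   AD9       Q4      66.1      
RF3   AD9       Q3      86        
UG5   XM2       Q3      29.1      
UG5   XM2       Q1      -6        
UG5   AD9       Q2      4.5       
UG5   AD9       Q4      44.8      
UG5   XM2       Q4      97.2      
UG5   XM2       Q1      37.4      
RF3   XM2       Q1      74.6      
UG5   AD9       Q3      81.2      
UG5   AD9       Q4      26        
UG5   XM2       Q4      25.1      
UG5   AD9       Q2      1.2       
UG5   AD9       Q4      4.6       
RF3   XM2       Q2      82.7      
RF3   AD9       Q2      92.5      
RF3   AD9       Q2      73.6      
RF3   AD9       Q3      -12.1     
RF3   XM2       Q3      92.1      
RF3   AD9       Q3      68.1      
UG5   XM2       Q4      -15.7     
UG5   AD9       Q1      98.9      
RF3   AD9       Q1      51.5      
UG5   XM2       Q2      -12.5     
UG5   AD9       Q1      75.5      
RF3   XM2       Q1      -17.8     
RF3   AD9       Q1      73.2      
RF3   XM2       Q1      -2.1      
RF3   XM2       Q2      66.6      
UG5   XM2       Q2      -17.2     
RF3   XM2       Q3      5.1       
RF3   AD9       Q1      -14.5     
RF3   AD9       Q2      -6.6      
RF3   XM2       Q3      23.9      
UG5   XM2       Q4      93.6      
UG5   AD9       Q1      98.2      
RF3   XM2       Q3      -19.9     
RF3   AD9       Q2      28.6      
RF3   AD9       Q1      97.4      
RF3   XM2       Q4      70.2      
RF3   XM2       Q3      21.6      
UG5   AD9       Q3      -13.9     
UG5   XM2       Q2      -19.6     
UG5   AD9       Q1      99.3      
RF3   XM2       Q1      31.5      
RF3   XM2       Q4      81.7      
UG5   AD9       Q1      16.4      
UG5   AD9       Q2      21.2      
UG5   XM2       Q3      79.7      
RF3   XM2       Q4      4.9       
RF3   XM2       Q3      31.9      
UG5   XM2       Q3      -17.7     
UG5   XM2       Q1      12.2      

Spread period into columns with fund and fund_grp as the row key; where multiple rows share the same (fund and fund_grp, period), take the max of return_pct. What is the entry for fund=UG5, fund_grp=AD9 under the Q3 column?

94.7

Rows with fund=UG5, fund_grp=AD9 and period=Q3: return_pct values are 44.2, -9.8, 94.7, 6.4, 81.2, -13.9.
max(44.2, -9.8, 94.7, 6.4, 81.2, -13.9) = 94.7.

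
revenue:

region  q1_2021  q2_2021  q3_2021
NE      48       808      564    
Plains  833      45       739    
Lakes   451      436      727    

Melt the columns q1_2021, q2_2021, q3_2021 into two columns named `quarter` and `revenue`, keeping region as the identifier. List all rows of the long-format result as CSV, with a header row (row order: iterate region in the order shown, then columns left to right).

Each (region, column) pair becomes one row: 3 × 3 = 9 rows.
For example, (NE, q1_2021) → revenue=48.

region,quarter,revenue
NE,q1_2021,48
NE,q2_2021,808
NE,q3_2021,564
Plains,q1_2021,833
Plains,q2_2021,45
Plains,q3_2021,739
Lakes,q1_2021,451
Lakes,q2_2021,436
Lakes,q3_2021,727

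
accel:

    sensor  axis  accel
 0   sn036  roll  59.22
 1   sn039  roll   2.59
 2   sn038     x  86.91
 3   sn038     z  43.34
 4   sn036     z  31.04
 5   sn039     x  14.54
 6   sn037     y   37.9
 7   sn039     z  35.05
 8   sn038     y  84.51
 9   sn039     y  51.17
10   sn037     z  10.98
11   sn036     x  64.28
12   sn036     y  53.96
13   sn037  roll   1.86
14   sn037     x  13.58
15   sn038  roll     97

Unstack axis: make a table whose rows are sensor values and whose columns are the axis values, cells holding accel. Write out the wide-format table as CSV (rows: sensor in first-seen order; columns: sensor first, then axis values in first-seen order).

sensor,roll,x,z,y
sn036,59.22,64.28,31.04,53.96
sn039,2.59,14.54,35.05,51.17
sn038,97,86.91,43.34,84.51
sn037,1.86,13.58,10.98,37.9

Columns: sensor plus the 4 distinct axis values (roll, x, z, y).
For example, row sn036 column roll takes accel=59.22 from the long row (sn036, roll).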